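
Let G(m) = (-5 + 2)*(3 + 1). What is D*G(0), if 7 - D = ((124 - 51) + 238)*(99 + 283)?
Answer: 1425540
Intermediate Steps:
G(m) = -12 (G(m) = -3*4 = -12)
D = -118795 (D = 7 - ((124 - 51) + 238)*(99 + 283) = 7 - (73 + 238)*382 = 7 - 311*382 = 7 - 1*118802 = 7 - 118802 = -118795)
D*G(0) = -118795*(-12) = 1425540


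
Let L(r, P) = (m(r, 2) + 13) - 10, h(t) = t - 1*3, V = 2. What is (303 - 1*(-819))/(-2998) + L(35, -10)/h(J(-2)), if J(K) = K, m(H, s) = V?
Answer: -2060/1499 ≈ -1.3742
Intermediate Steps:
m(H, s) = 2
h(t) = -3 + t (h(t) = t - 3 = -3 + t)
L(r, P) = 5 (L(r, P) = (2 + 13) - 10 = 15 - 10 = 5)
(303 - 1*(-819))/(-2998) + L(35, -10)/h(J(-2)) = (303 - 1*(-819))/(-2998) + 5/(-3 - 2) = (303 + 819)*(-1/2998) + 5/(-5) = 1122*(-1/2998) + 5*(-1/5) = -561/1499 - 1 = -2060/1499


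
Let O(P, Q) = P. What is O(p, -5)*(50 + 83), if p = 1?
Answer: 133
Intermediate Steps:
O(p, -5)*(50 + 83) = 1*(50 + 83) = 1*133 = 133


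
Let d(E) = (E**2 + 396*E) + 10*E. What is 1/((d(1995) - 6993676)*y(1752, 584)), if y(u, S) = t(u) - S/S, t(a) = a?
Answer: -1/3858645431 ≈ -2.5916e-10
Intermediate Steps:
y(u, S) = -1 + u (y(u, S) = u - S/S = u - 1*1 = u - 1 = -1 + u)
d(E) = E**2 + 406*E
1/((d(1995) - 6993676)*y(1752, 584)) = 1/((1995*(406 + 1995) - 6993676)*(-1 + 1752)) = 1/((1995*2401 - 6993676)*1751) = (1/1751)/(4789995 - 6993676) = (1/1751)/(-2203681) = -1/2203681*1/1751 = -1/3858645431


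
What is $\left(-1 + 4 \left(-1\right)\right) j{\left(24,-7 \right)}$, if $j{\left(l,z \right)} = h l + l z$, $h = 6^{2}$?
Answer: $-3480$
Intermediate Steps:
$h = 36$
$j{\left(l,z \right)} = 36 l + l z$
$\left(-1 + 4 \left(-1\right)\right) j{\left(24,-7 \right)} = \left(-1 + 4 \left(-1\right)\right) 24 \left(36 - 7\right) = \left(-1 - 4\right) 24 \cdot 29 = \left(-5\right) 696 = -3480$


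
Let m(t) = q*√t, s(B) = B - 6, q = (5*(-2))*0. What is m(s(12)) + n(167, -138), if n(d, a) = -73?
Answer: -73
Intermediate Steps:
q = 0 (q = -10*0 = 0)
s(B) = -6 + B
m(t) = 0 (m(t) = 0*√t = 0)
m(s(12)) + n(167, -138) = 0 - 73 = -73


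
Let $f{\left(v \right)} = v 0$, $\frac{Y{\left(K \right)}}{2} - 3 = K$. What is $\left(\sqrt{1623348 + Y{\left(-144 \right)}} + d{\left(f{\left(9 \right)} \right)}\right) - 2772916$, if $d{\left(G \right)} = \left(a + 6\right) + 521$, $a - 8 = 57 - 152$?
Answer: $-2772476 + \sqrt{1623066} \approx -2.7712 \cdot 10^{6}$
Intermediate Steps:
$a = -87$ ($a = 8 + \left(57 - 152\right) = 8 - 95 = -87$)
$Y{\left(K \right)} = 6 + 2 K$
$f{\left(v \right)} = 0$
$d{\left(G \right)} = 440$ ($d{\left(G \right)} = \left(-87 + 6\right) + 521 = -81 + 521 = 440$)
$\left(\sqrt{1623348 + Y{\left(-144 \right)}} + d{\left(f{\left(9 \right)} \right)}\right) - 2772916 = \left(\sqrt{1623348 + \left(6 + 2 \left(-144\right)\right)} + 440\right) - 2772916 = \left(\sqrt{1623348 + \left(6 - 288\right)} + 440\right) - 2772916 = \left(\sqrt{1623348 - 282} + 440\right) - 2772916 = \left(\sqrt{1623066} + 440\right) - 2772916 = \left(440 + \sqrt{1623066}\right) - 2772916 = -2772476 + \sqrt{1623066}$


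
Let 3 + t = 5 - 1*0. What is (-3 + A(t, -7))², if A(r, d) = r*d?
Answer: 289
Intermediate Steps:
t = 2 (t = -3 + (5 - 1*0) = -3 + (5 + 0) = -3 + 5 = 2)
A(r, d) = d*r
(-3 + A(t, -7))² = (-3 - 7*2)² = (-3 - 14)² = (-17)² = 289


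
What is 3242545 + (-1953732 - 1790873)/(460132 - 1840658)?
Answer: 4476421423275/1380526 ≈ 3.2425e+6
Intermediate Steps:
3242545 + (-1953732 - 1790873)/(460132 - 1840658) = 3242545 - 3744605/(-1380526) = 3242545 - 3744605*(-1/1380526) = 3242545 + 3744605/1380526 = 4476421423275/1380526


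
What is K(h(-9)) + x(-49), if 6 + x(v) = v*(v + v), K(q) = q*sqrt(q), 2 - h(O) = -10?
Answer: 4796 + 24*sqrt(3) ≈ 4837.6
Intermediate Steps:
h(O) = 12 (h(O) = 2 - 1*(-10) = 2 + 10 = 12)
K(q) = q**(3/2)
x(v) = -6 + 2*v**2 (x(v) = -6 + v*(v + v) = -6 + v*(2*v) = -6 + 2*v**2)
K(h(-9)) + x(-49) = 12**(3/2) + (-6 + 2*(-49)**2) = 24*sqrt(3) + (-6 + 2*2401) = 24*sqrt(3) + (-6 + 4802) = 24*sqrt(3) + 4796 = 4796 + 24*sqrt(3)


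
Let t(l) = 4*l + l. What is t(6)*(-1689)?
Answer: -50670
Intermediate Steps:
t(l) = 5*l
t(6)*(-1689) = (5*6)*(-1689) = 30*(-1689) = -50670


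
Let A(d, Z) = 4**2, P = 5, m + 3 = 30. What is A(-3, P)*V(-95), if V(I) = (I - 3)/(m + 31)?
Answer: -784/29 ≈ -27.034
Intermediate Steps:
m = 27 (m = -3 + 30 = 27)
A(d, Z) = 16
V(I) = -3/58 + I/58 (V(I) = (I - 3)/(27 + 31) = (-3 + I)/58 = (-3 + I)*(1/58) = -3/58 + I/58)
A(-3, P)*V(-95) = 16*(-3/58 + (1/58)*(-95)) = 16*(-3/58 - 95/58) = 16*(-49/29) = -784/29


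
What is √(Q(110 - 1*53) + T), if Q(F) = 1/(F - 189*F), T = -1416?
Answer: I*√40650762903/5358 ≈ 37.63*I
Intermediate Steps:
Q(F) = -1/(188*F) (Q(F) = 1/(-188*F) = -1/(188*F))
√(Q(110 - 1*53) + T) = √(-1/(188*(110 - 1*53)) - 1416) = √(-1/(188*(110 - 53)) - 1416) = √(-1/188/57 - 1416) = √(-1/188*1/57 - 1416) = √(-1/10716 - 1416) = √(-15173857/10716) = I*√40650762903/5358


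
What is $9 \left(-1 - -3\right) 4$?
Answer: $72$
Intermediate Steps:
$9 \left(-1 - -3\right) 4 = 9 \left(-1 + 3\right) 4 = 9 \cdot 2 \cdot 4 = 18 \cdot 4 = 72$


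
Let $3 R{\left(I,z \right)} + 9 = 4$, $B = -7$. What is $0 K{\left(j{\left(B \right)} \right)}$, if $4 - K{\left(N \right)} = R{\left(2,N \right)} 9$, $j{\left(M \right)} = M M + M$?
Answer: $0$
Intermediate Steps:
$R{\left(I,z \right)} = - \frac{5}{3}$ ($R{\left(I,z \right)} = -3 + \frac{1}{3} \cdot 4 = -3 + \frac{4}{3} = - \frac{5}{3}$)
$j{\left(M \right)} = M + M^{2}$ ($j{\left(M \right)} = M^{2} + M = M + M^{2}$)
$K{\left(N \right)} = 19$ ($K{\left(N \right)} = 4 - \left(- \frac{5}{3}\right) 9 = 4 - -15 = 4 + 15 = 19$)
$0 K{\left(j{\left(B \right)} \right)} = 0 \cdot 19 = 0$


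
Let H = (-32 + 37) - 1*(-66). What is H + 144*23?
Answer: 3383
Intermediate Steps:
H = 71 (H = 5 + 66 = 71)
H + 144*23 = 71 + 144*23 = 71 + 3312 = 3383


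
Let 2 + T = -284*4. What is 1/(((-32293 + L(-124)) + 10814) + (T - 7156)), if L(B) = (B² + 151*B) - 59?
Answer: -1/33180 ≈ -3.0139e-5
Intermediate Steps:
L(B) = -59 + B² + 151*B
T = -1138 (T = -2 - 284*4 = -2 - 1136 = -1138)
1/(((-32293 + L(-124)) + 10814) + (T - 7156)) = 1/(((-32293 + (-59 + (-124)² + 151*(-124))) + 10814) + (-1138 - 7156)) = 1/(((-32293 + (-59 + 15376 - 18724)) + 10814) - 8294) = 1/(((-32293 - 3407) + 10814) - 8294) = 1/((-35700 + 10814) - 8294) = 1/(-24886 - 8294) = 1/(-33180) = -1/33180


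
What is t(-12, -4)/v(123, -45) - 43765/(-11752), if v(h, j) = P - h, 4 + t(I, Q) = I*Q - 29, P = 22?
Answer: 4243985/1186952 ≈ 3.5755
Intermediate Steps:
t(I, Q) = -33 + I*Q (t(I, Q) = -4 + (I*Q - 29) = -4 + (-29 + I*Q) = -33 + I*Q)
v(h, j) = 22 - h
t(-12, -4)/v(123, -45) - 43765/(-11752) = (-33 - 12*(-4))/(22 - 1*123) - 43765/(-11752) = (-33 + 48)/(22 - 123) - 43765*(-1/11752) = 15/(-101) + 43765/11752 = 15*(-1/101) + 43765/11752 = -15/101 + 43765/11752 = 4243985/1186952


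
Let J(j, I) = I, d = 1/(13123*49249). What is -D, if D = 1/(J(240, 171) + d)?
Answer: -646294627/110516381218 ≈ -0.0058480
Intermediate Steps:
d = 1/646294627 (d = (1/13123)*(1/49249) = 1/646294627 ≈ 1.5473e-9)
D = 646294627/110516381218 (D = 1/(171 + 1/646294627) = 1/(110516381218/646294627) = 646294627/110516381218 ≈ 0.0058480)
-D = -1*646294627/110516381218 = -646294627/110516381218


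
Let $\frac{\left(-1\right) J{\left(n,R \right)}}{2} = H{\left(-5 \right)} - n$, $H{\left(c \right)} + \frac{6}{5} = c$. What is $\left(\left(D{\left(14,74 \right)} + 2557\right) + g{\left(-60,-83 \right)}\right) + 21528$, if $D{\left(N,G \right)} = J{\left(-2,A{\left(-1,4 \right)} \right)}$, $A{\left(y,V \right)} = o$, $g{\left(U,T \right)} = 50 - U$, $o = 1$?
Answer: $\frac{121017}{5} \approx 24203.0$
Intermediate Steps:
$H{\left(c \right)} = - \frac{6}{5} + c$
$A{\left(y,V \right)} = 1$
$J{\left(n,R \right)} = \frac{62}{5} + 2 n$ ($J{\left(n,R \right)} = - 2 \left(\left(- \frac{6}{5} - 5\right) - n\right) = - 2 \left(- \frac{31}{5} - n\right) = \frac{62}{5} + 2 n$)
$D{\left(N,G \right)} = \frac{42}{5}$ ($D{\left(N,G \right)} = \frac{62}{5} + 2 \left(-2\right) = \frac{62}{5} - 4 = \frac{42}{5}$)
$\left(\left(D{\left(14,74 \right)} + 2557\right) + g{\left(-60,-83 \right)}\right) + 21528 = \left(\left(\frac{42}{5} + 2557\right) + \left(50 - -60\right)\right) + 21528 = \left(\frac{12827}{5} + \left(50 + 60\right)\right) + 21528 = \left(\frac{12827}{5} + 110\right) + 21528 = \frac{13377}{5} + 21528 = \frac{121017}{5}$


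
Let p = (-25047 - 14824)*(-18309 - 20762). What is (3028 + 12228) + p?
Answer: 1557815097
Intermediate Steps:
p = 1557799841 (p = -39871*(-39071) = 1557799841)
(3028 + 12228) + p = (3028 + 12228) + 1557799841 = 15256 + 1557799841 = 1557815097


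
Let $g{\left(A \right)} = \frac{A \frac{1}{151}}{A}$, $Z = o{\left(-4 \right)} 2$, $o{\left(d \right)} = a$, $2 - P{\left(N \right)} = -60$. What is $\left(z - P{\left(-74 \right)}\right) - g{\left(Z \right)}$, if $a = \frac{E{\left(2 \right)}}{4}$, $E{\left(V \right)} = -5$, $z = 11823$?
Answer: $\frac{1775910}{151} \approx 11761.0$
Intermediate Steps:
$P{\left(N \right)} = 62$ ($P{\left(N \right)} = 2 - -60 = 2 + 60 = 62$)
$a = - \frac{5}{4} \approx -1.25$
$o{\left(d \right)} = - \frac{5}{4}$
$Z = - \frac{5}{2}$ ($Z = \left(- \frac{5}{4}\right) 2 = - \frac{5}{2} \approx -2.5$)
$g{\left(A \right)} = \frac{1}{151}$ ($g{\left(A \right)} = \frac{A \frac{1}{151}}{A} = \frac{\frac{1}{151} A}{A} = \frac{1}{151}$)
$\left(z - P{\left(-74 \right)}\right) - g{\left(Z \right)} = \left(11823 - 62\right) - \frac{1}{151} = 11761 - \frac{1}{151} = \frac{1775910}{151}$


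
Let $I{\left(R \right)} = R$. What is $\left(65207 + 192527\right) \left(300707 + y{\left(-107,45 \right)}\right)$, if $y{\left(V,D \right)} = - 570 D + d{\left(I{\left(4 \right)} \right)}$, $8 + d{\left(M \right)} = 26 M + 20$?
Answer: $70921437982$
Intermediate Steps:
$d{\left(M \right)} = 12 + 26 M$ ($d{\left(M \right)} = -8 + \left(26 M + 20\right) = -8 + \left(20 + 26 M\right) = 12 + 26 M$)
$y{\left(V,D \right)} = 116 - 570 D$ ($y{\left(V,D \right)} = - 570 D + \left(12 + 26 \cdot 4\right) = - 570 D + \left(12 + 104\right) = - 570 D + 116 = 116 - 570 D$)
$\left(65207 + 192527\right) \left(300707 + y{\left(-107,45 \right)}\right) = \left(65207 + 192527\right) \left(300707 + \left(116 - 25650\right)\right) = 257734 \left(300707 + \left(116 - 25650\right)\right) = 257734 \left(300707 - 25534\right) = 257734 \cdot 275173 = 70921437982$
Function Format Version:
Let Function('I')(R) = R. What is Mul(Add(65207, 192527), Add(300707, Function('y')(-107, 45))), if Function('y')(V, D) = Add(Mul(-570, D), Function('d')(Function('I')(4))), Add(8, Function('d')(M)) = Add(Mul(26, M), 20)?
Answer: 70921437982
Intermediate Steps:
Function('d')(M) = Add(12, Mul(26, M)) (Function('d')(M) = Add(-8, Add(Mul(26, M), 20)) = Add(-8, Add(20, Mul(26, M))) = Add(12, Mul(26, M)))
Function('y')(V, D) = Add(116, Mul(-570, D)) (Function('y')(V, D) = Add(Mul(-570, D), Add(12, Mul(26, 4))) = Add(Mul(-570, D), Add(12, 104)) = Add(Mul(-570, D), 116) = Add(116, Mul(-570, D)))
Mul(Add(65207, 192527), Add(300707, Function('y')(-107, 45))) = Mul(Add(65207, 192527), Add(300707, Add(116, Mul(-570, 45)))) = Mul(257734, Add(300707, Add(116, -25650))) = Mul(257734, Add(300707, -25534)) = Mul(257734, 275173) = 70921437982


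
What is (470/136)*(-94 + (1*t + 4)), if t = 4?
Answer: -10105/34 ≈ -297.21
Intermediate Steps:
(470/136)*(-94 + (1*t + 4)) = (470/136)*(-94 + (1*4 + 4)) = (470*(1/136))*(-94 + (4 + 4)) = 235*(-94 + 8)/68 = (235/68)*(-86) = -10105/34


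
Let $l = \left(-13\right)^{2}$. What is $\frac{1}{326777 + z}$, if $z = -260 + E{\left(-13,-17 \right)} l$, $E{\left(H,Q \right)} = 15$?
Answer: $\frac{1}{329052} \approx 3.039 \cdot 10^{-6}$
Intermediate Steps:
$l = 169$
$z = 2275$ ($z = -260 + 15 \cdot 169 = -260 + 2535 = 2275$)
$\frac{1}{326777 + z} = \frac{1}{326777 + 2275} = \frac{1}{329052}$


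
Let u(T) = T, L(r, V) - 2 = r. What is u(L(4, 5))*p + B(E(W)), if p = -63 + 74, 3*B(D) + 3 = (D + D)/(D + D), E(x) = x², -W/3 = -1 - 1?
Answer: 196/3 ≈ 65.333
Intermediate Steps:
L(r, V) = 2 + r
W = 6 (W = -3*(-1 - 1) = -3*(-2) = 6)
B(D) = -⅔ (B(D) = -1 + ((D + D)/(D + D))/3 = -1 + ((2*D)/((2*D)))/3 = -1 + ((2*D)*(1/(2*D)))/3 = -1 + (⅓)*1 = -1 + ⅓ = -⅔)
p = 11
u(L(4, 5))*p + B(E(W)) = (2 + 4)*11 - ⅔ = 6*11 - ⅔ = 66 - ⅔ = 196/3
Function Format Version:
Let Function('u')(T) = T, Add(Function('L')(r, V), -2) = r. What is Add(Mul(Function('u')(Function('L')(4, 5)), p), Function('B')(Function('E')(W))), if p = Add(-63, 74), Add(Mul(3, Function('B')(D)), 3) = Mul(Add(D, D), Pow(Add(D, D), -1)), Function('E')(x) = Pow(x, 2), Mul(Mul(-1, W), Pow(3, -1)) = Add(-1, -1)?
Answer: Rational(196, 3) ≈ 65.333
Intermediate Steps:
Function('L')(r, V) = Add(2, r)
W = 6 (W = Mul(-3, Add(-1, -1)) = Mul(-3, -2) = 6)
Function('B')(D) = Rational(-2, 3) (Function('B')(D) = Add(-1, Mul(Rational(1, 3), Mul(Add(D, D), Pow(Add(D, D), -1)))) = Add(-1, Mul(Rational(1, 3), Mul(Mul(2, D), Pow(Mul(2, D), -1)))) = Add(-1, Mul(Rational(1, 3), Mul(Mul(2, D), Mul(Rational(1, 2), Pow(D, -1))))) = Add(-1, Mul(Rational(1, 3), 1)) = Add(-1, Rational(1, 3)) = Rational(-2, 3))
p = 11
Add(Mul(Function('u')(Function('L')(4, 5)), p), Function('B')(Function('E')(W))) = Add(Mul(Add(2, 4), 11), Rational(-2, 3)) = Add(Mul(6, 11), Rational(-2, 3)) = Add(66, Rational(-2, 3)) = Rational(196, 3)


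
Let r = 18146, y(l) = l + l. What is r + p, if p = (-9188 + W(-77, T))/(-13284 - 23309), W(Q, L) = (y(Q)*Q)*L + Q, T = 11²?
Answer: 662591025/36593 ≈ 18107.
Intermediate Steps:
y(l) = 2*l
T = 121
W(Q, L) = Q + 2*L*Q² (W(Q, L) = ((2*Q)*Q)*L + Q = (2*Q²)*L + Q = 2*L*Q² + Q = Q + 2*L*Q²)
p = -1425553/36593 (p = (-9188 - 77*(1 + 2*121*(-77)))/(-13284 - 23309) = (-9188 - 77*(1 - 18634))/(-36593) = (-9188 - 77*(-18633))*(-1/36593) = (-9188 + 1434741)*(-1/36593) = 1425553*(-1/36593) = -1425553/36593 ≈ -38.957)
r + p = 18146 - 1425553/36593 = 662591025/36593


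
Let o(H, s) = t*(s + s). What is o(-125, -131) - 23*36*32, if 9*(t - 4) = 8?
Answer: -249992/9 ≈ -27777.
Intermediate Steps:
t = 44/9 (t = 4 + (⅑)*8 = 4 + 8/9 = 44/9 ≈ 4.8889)
o(H, s) = 88*s/9 (o(H, s) = 44*(s + s)/9 = 44*(2*s)/9 = 88*s/9)
o(-125, -131) - 23*36*32 = (88/9)*(-131) - 23*36*32 = -11528/9 - 828*32 = -11528/9 - 26496 = -249992/9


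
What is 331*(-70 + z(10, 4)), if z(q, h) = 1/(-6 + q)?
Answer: -92349/4 ≈ -23087.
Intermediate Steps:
331*(-70 + z(10, 4)) = 331*(-70 + 1/(-6 + 10)) = 331*(-70 + 1/4) = 331*(-70 + ¼) = 331*(-279/4) = -92349/4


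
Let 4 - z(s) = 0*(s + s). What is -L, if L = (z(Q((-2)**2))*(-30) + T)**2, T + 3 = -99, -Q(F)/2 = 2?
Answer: -49284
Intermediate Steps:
Q(F) = -4 (Q(F) = -2*2 = -4)
z(s) = 4 (z(s) = 4 - 0*(s + s) = 4 - 0*2*s = 4 - 1*0 = 4 + 0 = 4)
T = -102 (T = -3 - 99 = -102)
L = 49284 (L = (4*(-30) - 102)**2 = (-120 - 102)**2 = (-222)**2 = 49284)
-L = -1*49284 = -49284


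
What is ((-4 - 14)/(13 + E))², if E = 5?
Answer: 1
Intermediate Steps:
((-4 - 14)/(13 + E))² = ((-4 - 14)/(13 + 5))² = (-18/18)² = (-18*1/18)² = (-1)² = 1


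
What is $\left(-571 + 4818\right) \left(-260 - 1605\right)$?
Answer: $-7920655$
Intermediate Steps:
$\left(-571 + 4818\right) \left(-260 - 1605\right) = 4247 \left(-1865\right) = -7920655$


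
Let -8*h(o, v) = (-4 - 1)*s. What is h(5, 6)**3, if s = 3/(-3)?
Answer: -125/512 ≈ -0.24414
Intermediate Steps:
s = -1 (s = 3*(-1/3) = -1)
h(o, v) = -5/8 (h(o, v) = -(-4 - 1)*(-1)/8 = -(-5)*(-1)/8 = -1/8*5 = -5/8)
h(5, 6)**3 = (-5/8)**3 = -125/512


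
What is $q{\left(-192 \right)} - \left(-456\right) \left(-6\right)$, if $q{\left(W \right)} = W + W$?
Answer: $-3120$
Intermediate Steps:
$q{\left(W \right)} = 2 W$
$q{\left(-192 \right)} - \left(-456\right) \left(-6\right) = 2 \left(-192\right) - \left(-456\right) \left(-6\right) = -384 - 2736 = -3120$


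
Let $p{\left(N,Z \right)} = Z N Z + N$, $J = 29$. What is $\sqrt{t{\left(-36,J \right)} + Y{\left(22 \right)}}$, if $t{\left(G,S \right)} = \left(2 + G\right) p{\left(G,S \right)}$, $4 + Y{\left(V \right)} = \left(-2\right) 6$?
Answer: $8 \sqrt{16103} \approx 1015.2$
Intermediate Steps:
$Y{\left(V \right)} = -16$ ($Y{\left(V \right)} = -4 - 12 = -16$)
$p{\left(N,Z \right)} = N + N Z^{2}$ ($p{\left(N,Z \right)} = N Z Z + N = N Z^{2} + N = N + N Z^{2}$)
$t{\left(G,S \right)} = G \left(1 + S^{2}\right) \left(2 + G\right)$ ($t{\left(G,S \right)} = \left(2 + G\right) G \left(1 + S^{2}\right) = G \left(1 + S^{2}\right) \left(2 + G\right)$)
$\sqrt{t{\left(-36,J \right)} + Y{\left(22 \right)}} = \sqrt{- 36 \left(1 + 29^{2}\right) \left(2 - 36\right) - 16} = \sqrt{\left(-36\right) \left(1 + 841\right) \left(-34\right) - 16} = \sqrt{\left(-36\right) 842 \left(-34\right) - 16} = \sqrt{1030608 - 16} = \sqrt{1030592} = 8 \sqrt{16103}$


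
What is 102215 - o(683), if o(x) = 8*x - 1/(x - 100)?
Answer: 56405834/583 ≈ 96751.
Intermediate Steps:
o(x) = -1/(-100 + x) + 8*x (o(x) = 8*x - 1/(-100 + x) = -1/(-100 + x) + 8*x)
102215 - o(683) = 102215 - (-1 - 800*683 + 8*683²)/(-100 + 683) = 102215 - (-1 - 546400 + 8*466489)/583 = 102215 - (-1 - 546400 + 3731912)/583 = 102215 - 3185511/583 = 56405834/583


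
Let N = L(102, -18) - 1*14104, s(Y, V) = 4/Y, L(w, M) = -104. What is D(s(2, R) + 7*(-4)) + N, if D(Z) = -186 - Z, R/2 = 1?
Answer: -14368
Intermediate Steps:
R = 2 (R = 2*1 = 2)
N = -14208 (N = -104 - 1*14104 = -104 - 14104 = -14208)
D(s(2, R) + 7*(-4)) + N = (-186 - (4/2 + 7*(-4))) - 14208 = (-186 - (4*(½) - 28)) - 14208 = (-186 - (2 - 28)) - 14208 = (-186 - 1*(-26)) - 14208 = (-186 + 26) - 14208 = -160 - 14208 = -14368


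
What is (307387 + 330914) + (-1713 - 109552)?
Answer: 527036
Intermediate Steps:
(307387 + 330914) + (-1713 - 109552) = 638301 - 111265 = 527036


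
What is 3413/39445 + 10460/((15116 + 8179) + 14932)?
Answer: 77580493/215409145 ≈ 0.36015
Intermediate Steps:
3413/39445 + 10460/((15116 + 8179) + 14932) = 3413*(1/39445) + 10460/(23295 + 14932) = 3413/39445 + 10460/38227 = 77580493/215409145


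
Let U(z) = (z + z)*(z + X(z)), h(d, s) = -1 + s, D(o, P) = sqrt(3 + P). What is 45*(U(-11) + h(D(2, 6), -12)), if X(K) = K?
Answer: 21195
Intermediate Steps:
U(z) = 4*z**2 (U(z) = (z + z)*(z + z) = (2*z)*(2*z) = 4*z**2)
45*(U(-11) + h(D(2, 6), -12)) = 45*(4*(-11)**2 + (-1 - 12)) = 45*(4*121 - 13) = 45*(484 - 13) = 45*471 = 21195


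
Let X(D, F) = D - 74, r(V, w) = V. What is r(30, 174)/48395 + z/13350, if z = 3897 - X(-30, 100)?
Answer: 38805779/129214650 ≈ 0.30032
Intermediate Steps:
X(D, F) = -74 + D
z = 4001 (z = 3897 - (-74 - 30) = 3897 - 1*(-104) = 3897 + 104 = 4001)
r(30, 174)/48395 + z/13350 = 30/48395 + 4001/13350 = 30*(1/48395) + 4001*(1/13350) = 6/9679 + 4001/13350 = 38805779/129214650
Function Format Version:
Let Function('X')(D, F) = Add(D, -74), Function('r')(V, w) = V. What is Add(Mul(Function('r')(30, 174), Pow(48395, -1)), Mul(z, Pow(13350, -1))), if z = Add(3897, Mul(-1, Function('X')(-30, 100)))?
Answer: Rational(38805779, 129214650) ≈ 0.30032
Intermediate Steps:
Function('X')(D, F) = Add(-74, D)
z = 4001 (z = Add(3897, Mul(-1, Add(-74, -30))) = Add(3897, Mul(-1, -104)) = Add(3897, 104) = 4001)
Add(Mul(Function('r')(30, 174), Pow(48395, -1)), Mul(z, Pow(13350, -1))) = Add(Mul(30, Pow(48395, -1)), Mul(4001, Pow(13350, -1))) = Add(Mul(30, Rational(1, 48395)), Mul(4001, Rational(1, 13350))) = Add(Rational(6, 9679), Rational(4001, 13350)) = Rational(38805779, 129214650)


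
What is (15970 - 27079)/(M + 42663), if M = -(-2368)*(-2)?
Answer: -483/1649 ≈ -0.29290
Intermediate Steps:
M = -4736 (M = -148*32 = -4736)
(15970 - 27079)/(M + 42663) = (15970 - 27079)/(-4736 + 42663) = -11109/37927 = -11109*1/37927 = -483/1649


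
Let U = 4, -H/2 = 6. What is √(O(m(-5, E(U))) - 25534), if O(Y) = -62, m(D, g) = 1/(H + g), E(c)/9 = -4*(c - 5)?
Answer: 18*I*√79 ≈ 159.99*I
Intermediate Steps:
H = -12 (H = -2*6 = -12)
E(c) = 180 - 36*c (E(c) = 9*(-4*(c - 5)) = 9*(-4*(-5 + c)) = 9*(20 - 4*c) = 180 - 36*c)
m(D, g) = 1/(-12 + g)
√(O(m(-5, E(U))) - 25534) = √(-62 - 25534) = √(-25596) = 18*I*√79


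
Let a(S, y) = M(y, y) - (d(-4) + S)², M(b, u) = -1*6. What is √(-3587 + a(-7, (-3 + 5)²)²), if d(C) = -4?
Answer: √12542 ≈ 111.99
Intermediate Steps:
M(b, u) = -6
a(S, y) = -6 - (-4 + S)²
√(-3587 + a(-7, (-3 + 5)²)²) = √(-3587 + (-6 - (-4 - 7)²)²) = √(-3587 + (-6 - 1*(-11)²)²) = √(-3587 + (-6 - 1*121)²) = √(-3587 + (-6 - 121)²) = √(-3587 + (-127)²) = √(-3587 + 16129) = √12542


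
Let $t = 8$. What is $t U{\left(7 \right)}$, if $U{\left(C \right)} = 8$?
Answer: $64$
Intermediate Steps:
$t U{\left(7 \right)} = 8 \cdot 8 = 64$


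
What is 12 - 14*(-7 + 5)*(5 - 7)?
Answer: -44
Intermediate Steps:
12 - 14*(-7 + 5)*(5 - 7) = 12 - (-28)*(-2) = 12 - 14*4 = 12 - 56 = -44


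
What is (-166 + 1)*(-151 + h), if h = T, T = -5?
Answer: 25740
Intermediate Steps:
h = -5
(-166 + 1)*(-151 + h) = (-166 + 1)*(-151 - 5) = -165*(-156) = 25740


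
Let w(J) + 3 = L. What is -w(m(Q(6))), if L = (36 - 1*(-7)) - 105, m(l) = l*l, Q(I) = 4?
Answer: 65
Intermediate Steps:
m(l) = l**2
L = -62 (L = (36 + 7) - 105 = 43 - 105 = -62)
w(J) = -65 (w(J) = -3 - 62 = -65)
-w(m(Q(6))) = -1*(-65) = 65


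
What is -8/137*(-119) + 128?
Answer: 18488/137 ≈ 134.95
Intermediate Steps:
-8/137*(-119) + 128 = 952/137 + 128 = 18488/137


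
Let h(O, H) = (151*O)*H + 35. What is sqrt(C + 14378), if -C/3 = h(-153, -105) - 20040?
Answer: 2*I*sqrt(1800763) ≈ 2683.9*I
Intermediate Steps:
h(O, H) = 35 + 151*H*O (h(O, H) = 151*H*O + 35 = 35 + 151*H*O)
C = -7217430 (C = -3*((35 + 151*(-105)*(-153)) - 20040) = -3*((35 + 2425815) - 20040) = -3*(2425850 - 20040) = -3*2405810 = -7217430)
sqrt(C + 14378) = sqrt(-7217430 + 14378) = sqrt(-7203052) = 2*I*sqrt(1800763)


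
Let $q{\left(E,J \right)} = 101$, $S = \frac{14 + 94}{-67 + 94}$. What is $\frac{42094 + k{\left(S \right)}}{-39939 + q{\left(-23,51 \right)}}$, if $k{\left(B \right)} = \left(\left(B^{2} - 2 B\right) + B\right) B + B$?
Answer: $- \frac{21073}{19919} \approx -1.0579$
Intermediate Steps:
$S = 4$ ($S = \frac{108}{27} = 108 \cdot \frac{1}{27} = 4$)
$k{\left(B \right)} = B + B \left(B^{2} - B\right)$ ($k{\left(B \right)} = \left(B^{2} - B\right) B + B = B \left(B^{2} - B\right) + B = B + B \left(B^{2} - B\right)$)
$\frac{42094 + k{\left(S \right)}}{-39939 + q{\left(-23,51 \right)}} = \frac{42094 + 4 \left(1 + 4^{2} - 4\right)}{-39939 + 101} = \frac{42094 + 4 \left(1 + 16 - 4\right)}{-39838} = \left(42094 + 4 \cdot 13\right) \left(- \frac{1}{39838}\right) = \left(42094 + 52\right) \left(- \frac{1}{39838}\right) = 42146 \left(- \frac{1}{39838}\right) = - \frac{21073}{19919}$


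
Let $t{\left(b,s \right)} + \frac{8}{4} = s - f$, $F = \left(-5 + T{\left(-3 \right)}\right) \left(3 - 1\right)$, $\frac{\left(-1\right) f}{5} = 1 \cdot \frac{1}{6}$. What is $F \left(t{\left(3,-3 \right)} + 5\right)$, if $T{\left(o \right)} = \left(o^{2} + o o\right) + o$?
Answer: $\frac{50}{3} \approx 16.667$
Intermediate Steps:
$T{\left(o \right)} = o + 2 o^{2}$ ($T{\left(o \right)} = \left(o^{2} + o^{2}\right) + o = 2 o^{2} + o = o + 2 o^{2}$)
$f = - \frac{5}{6}$ ($f = - 5 \cdot 1 \cdot \frac{1}{6} = \left(-5\right) \frac{1}{6} = - \frac{5}{6} \approx -0.83333$)
$F = 20$ ($F = \left(-5 - 3 \left(1 + 2 \left(-3\right)\right)\right) \left(3 - 1\right) = \left(-5 - 3 \left(1 - 6\right)\right) 2 = \left(-5 - -15\right) 2 = \left(-5 + 15\right) 2 = 10 \cdot 2 = 20$)
$t{\left(b,s \right)} = - \frac{7}{6} + s$ ($t{\left(b,s \right)} = -2 + \left(s - - \frac{5}{6}\right) = -2 + \left(s + \frac{5}{6}\right) = -2 + \left(\frac{5}{6} + s\right) = - \frac{7}{6} + s$)
$F \left(t{\left(3,-3 \right)} + 5\right) = 20 \left(\left(- \frac{7}{6} - 3\right) + 5\right) = 20 \left(- \frac{25}{6} + 5\right) = 20 \cdot \frac{5}{6} = \frac{50}{3}$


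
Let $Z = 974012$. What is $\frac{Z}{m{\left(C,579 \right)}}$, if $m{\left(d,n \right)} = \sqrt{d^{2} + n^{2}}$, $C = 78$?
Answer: $\frac{974012 \sqrt{1517}}{22755} \approx 1667.2$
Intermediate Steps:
$\frac{Z}{m{\left(C,579 \right)}} = \frac{974012}{\sqrt{78^{2} + 579^{2}}} = \frac{974012}{\sqrt{6084 + 335241}} = \frac{974012}{\sqrt{341325}} = \frac{974012}{15 \sqrt{1517}} = 974012 \frac{\sqrt{1517}}{22755} = \frac{974012 \sqrt{1517}}{22755}$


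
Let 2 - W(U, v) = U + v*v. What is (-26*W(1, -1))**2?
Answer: 0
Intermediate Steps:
W(U, v) = 2 - U - v**2 (W(U, v) = 2 - (U + v*v) = 2 - (U + v**2) = 2 + (-U - v**2) = 2 - U - v**2)
(-26*W(1, -1))**2 = (-26*(2 - 1*1 - 1*(-1)**2))**2 = (-26*(2 - 1 - 1*1))**2 = (-26*(2 - 1 - 1))**2 = (-26*0)**2 = 0**2 = 0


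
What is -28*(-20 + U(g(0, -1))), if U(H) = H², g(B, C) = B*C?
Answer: 560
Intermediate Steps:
-28*(-20 + U(g(0, -1))) = -28*(-20 + (0*(-1))²) = -28*(-20 + 0²) = -28*(-20 + 0) = -28*(-20) = 560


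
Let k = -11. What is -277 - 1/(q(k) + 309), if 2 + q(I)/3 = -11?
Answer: -74791/270 ≈ -277.00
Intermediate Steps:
q(I) = -39 (q(I) = -6 + 3*(-11) = -6 - 33 = -39)
-277 - 1/(q(k) + 309) = -277 - 1/(-39 + 309) = -277 - 1/270 = -74791/270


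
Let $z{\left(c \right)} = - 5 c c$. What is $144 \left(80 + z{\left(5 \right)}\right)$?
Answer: $-6480$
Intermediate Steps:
$z{\left(c \right)} = - 5 c^{2}$
$144 \left(80 + z{\left(5 \right)}\right) = 144 \left(80 - 5 \cdot 5^{2}\right) = 144 \left(80 - 125\right) = 144 \left(-45\right) = -6480$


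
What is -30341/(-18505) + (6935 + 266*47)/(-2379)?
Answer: -95833482/14674465 ≈ -6.5306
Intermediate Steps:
-30341/(-18505) + (6935 + 266*47)/(-2379) = -30341*(-1/18505) + (6935 + 12502)*(-1/2379) = 30341/18505 + 19437*(-1/2379) = 30341/18505 - 6479/793 = -95833482/14674465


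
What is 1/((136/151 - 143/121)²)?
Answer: 2758921/218089 ≈ 12.650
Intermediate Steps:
1/((136/151 - 143/121)²) = 1/((136*(1/151) - 143*1/121)²) = 1/((136/151 - 13/11)²) = 1/((-467/1661)²) = 1/(218089/2758921) = 2758921/218089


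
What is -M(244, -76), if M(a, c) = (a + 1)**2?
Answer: -60025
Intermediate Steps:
M(a, c) = (1 + a)**2
-M(244, -76) = -(1 + 244)**2 = -1*245**2 = -1*60025 = -60025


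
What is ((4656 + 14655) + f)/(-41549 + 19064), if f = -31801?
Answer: 2498/4497 ≈ 0.55548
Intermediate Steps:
((4656 + 14655) + f)/(-41549 + 19064) = ((4656 + 14655) - 31801)/(-41549 + 19064) = (19311 - 31801)/(-22485) = -12490*(-1/22485) = 2498/4497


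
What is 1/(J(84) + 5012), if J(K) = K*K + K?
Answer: 1/12152 ≈ 8.2291e-5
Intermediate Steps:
J(K) = K + K² (J(K) = K² + K = K + K²)
1/(J(84) + 5012) = 1/(84*(1 + 84) + 5012) = 1/(84*85 + 5012) = 1/(7140 + 5012) = 1/12152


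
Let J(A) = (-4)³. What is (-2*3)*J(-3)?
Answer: 384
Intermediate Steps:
J(A) = -64
(-2*3)*J(-3) = -2*3*(-64) = -6*(-64) = 384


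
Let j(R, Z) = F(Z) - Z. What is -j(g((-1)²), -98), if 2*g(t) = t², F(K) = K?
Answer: 0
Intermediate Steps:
g(t) = t²/2
j(R, Z) = 0 (j(R, Z) = Z - Z = 0)
-j(g((-1)²), -98) = -1*0 = 0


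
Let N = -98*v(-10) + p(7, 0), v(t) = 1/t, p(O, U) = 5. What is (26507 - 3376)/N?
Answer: 115655/74 ≈ 1562.9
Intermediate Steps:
N = 74/5 (N = -98/(-10) + 5 = -98*(-⅒) + 5 = 49/5 + 5 = 74/5 ≈ 14.800)
(26507 - 3376)/N = (26507 - 3376)/(74/5) = 23131*(5/74) = 115655/74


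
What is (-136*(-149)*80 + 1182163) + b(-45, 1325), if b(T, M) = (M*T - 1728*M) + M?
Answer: 455383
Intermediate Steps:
b(T, M) = -1727*M + M*T (b(T, M) = (-1728*M + M*T) + M = -1727*M + M*T)
(-136*(-149)*80 + 1182163) + b(-45, 1325) = (-136*(-149)*80 + 1182163) + 1325*(-1727 - 45) = (20264*80 + 1182163) + 1325*(-1772) = (1621120 + 1182163) - 2347900 = 2803283 - 2347900 = 455383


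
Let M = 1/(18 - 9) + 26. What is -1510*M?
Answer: -354850/9 ≈ -39428.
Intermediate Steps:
M = 235/9 (M = 1/9 + 26 = 235/9 ≈ 26.111)
-1510*M = -1510*235/9 = -354850/9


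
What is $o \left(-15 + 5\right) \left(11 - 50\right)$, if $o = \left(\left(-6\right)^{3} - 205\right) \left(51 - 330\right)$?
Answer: $45809010$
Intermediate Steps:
$o = 117459$ ($o = \left(-216 - 205\right) \left(-279\right) = \left(-421\right) \left(-279\right) = 117459$)
$o \left(-15 + 5\right) \left(11 - 50\right) = 117459 \left(-15 + 5\right) \left(11 - 50\right) = 117459 \left(\left(-10\right) \left(-39\right)\right) = 117459 \cdot 390 = 45809010$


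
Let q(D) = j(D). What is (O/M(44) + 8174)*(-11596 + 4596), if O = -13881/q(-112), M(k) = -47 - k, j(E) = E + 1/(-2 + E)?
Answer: -9496433912000/165997 ≈ -5.7208e+7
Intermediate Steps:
q(D) = (1 + D² - 2*D)/(-2 + D)
O = 1582434/12769 (O = -13881*(-2 - 112)/(1 + (-112)² - 2*(-112)) = -13881*(-114/(1 + 12544 + 224)) = -13881/((-1/114*12769)) = -13881/(-12769/114) = -13881*(-114/12769) = 1582434/12769 ≈ 123.93)
(O/M(44) + 8174)*(-11596 + 4596) = (1582434/(12769*(-47 - 1*44)) + 8174)*(-11596 + 4596) = (1582434/(12769*(-47 - 44)) + 8174)*(-7000) = ((1582434/12769)/(-91) + 8174)*(-7000) = ((1582434/12769)*(-1/91) + 8174)*(-7000) = (-226062/165997 + 8174)*(-7000) = (1356633416/165997)*(-7000) = -9496433912000/165997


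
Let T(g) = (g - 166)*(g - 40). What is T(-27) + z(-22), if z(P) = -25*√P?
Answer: 12931 - 25*I*√22 ≈ 12931.0 - 117.26*I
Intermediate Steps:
T(g) = (-166 + g)*(-40 + g)
T(-27) + z(-22) = (6640 + (-27)² - 206*(-27)) - 25*I*√22 = (6640 + 729 + 5562) - 25*I*√22 = 12931 - 25*I*√22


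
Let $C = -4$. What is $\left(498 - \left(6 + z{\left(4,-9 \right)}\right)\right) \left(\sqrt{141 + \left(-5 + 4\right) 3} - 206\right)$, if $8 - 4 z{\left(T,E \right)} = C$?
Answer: $-100734 + 489 \sqrt{138} \approx -94990.0$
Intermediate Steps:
$z{\left(T,E \right)} = 3$ ($z{\left(T,E \right)} = 2 - -1 = 2 + 1 = 3$)
$\left(498 - \left(6 + z{\left(4,-9 \right)}\right)\right) \left(\sqrt{141 + \left(-5 + 4\right) 3} - 206\right) = \left(498 + \left(\left(3 + 3 \left(-3\right)\right) - 3\right)\right) \left(\sqrt{141 + \left(-5 + 4\right) 3} - 206\right) = \left(498 + \left(\left(3 - 9\right) - 3\right)\right) \left(\sqrt{141 - 3} - 206\right) = \left(498 - 9\right) \left(\sqrt{141 - 3} - 206\right) = \left(498 - 9\right) \left(\sqrt{138} - 206\right) = 489 \left(-206 + \sqrt{138}\right) = -100734 + 489 \sqrt{138}$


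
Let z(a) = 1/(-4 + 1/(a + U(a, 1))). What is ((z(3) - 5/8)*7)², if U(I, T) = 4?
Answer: 1787569/46656 ≈ 38.314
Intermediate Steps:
z(a) = 1/(-4 + 1/(4 + a)) (z(a) = 1/(-4 + 1/(a + 4)) = 1/(-4 + 1/(4 + a)))
((z(3) - 5/8)*7)² = (((-4 - 1*3)/(15 + 4*3) - 5/8)*7)² = (((-4 - 3)/(15 + 12) - 5*⅛)*7)² = ((-7/27 - 5/8)*7)² = (-191/216*7)² = (-1337/216)² = 1787569/46656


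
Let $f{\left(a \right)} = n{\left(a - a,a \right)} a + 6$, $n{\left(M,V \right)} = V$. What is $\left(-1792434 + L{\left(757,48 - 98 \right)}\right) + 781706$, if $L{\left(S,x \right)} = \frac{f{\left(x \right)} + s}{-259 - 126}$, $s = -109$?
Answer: $- \frac{389132677}{385} \approx -1.0107 \cdot 10^{6}$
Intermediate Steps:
$f{\left(a \right)} = 6 + a^{2}$ ($f{\left(a \right)} = a a + 6 = a^{2} + 6 = 6 + a^{2}$)
$L{\left(S,x \right)} = \frac{103}{385} - \frac{x^{2}}{385}$ ($L{\left(S,x \right)} = \frac{\left(6 + x^{2}\right) - 109}{-259 - 126} = \frac{-103 + x^{2}}{-385} = \left(-103 + x^{2}\right) \left(- \frac{1}{385}\right) = \frac{103}{385} - \frac{x^{2}}{385}$)
$\left(-1792434 + L{\left(757,48 - 98 \right)}\right) + 781706 = \left(-1792434 + \left(\frac{103}{385} - \frac{\left(48 - 98\right)^{2}}{385}\right)\right) + 781706 = \left(-1792434 + \left(\frac{103}{385} - \frac{\left(-50\right)^{2}}{385}\right)\right) + 781706 = \left(-1792434 + \left(\frac{103}{385} - \frac{500}{77}\right)\right) + 781706 = \left(-1792434 - \frac{2397}{385}\right) + 781706 = - \frac{690089487}{385} + 781706 = - \frac{389132677}{385}$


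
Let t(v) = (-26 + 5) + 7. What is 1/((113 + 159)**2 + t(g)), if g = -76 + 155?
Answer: 1/73970 ≈ 1.3519e-5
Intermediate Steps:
g = 79
t(v) = -14 (t(v) = -21 + 7 = -14)
1/((113 + 159)**2 + t(g)) = 1/((113 + 159)**2 - 14) = 1/(272**2 - 14) = 1/(73984 - 14) = 1/73970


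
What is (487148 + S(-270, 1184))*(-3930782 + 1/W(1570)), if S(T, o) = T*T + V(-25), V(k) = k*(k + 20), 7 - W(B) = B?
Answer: -3441597749042191/1563 ≈ -2.2019e+12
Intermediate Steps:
W(B) = 7 - B
V(k) = k*(20 + k)
S(T, o) = 125 + T**2 (S(T, o) = T*T - 25*(20 - 25) = T**2 - 25*(-5) = T**2 + 125 = 125 + T**2)
(487148 + S(-270, 1184))*(-3930782 + 1/W(1570)) = (487148 + (125 + (-270)**2))*(-3930782 + 1/(7 - 1*1570)) = (487148 + (125 + 72900))*(-3930782 + 1/(7 - 1570)) = (487148 + 73025)*(-3930782 + 1/(-1563)) = 560173*(-3930782 - 1/1563) = 560173*(-6143812267/1563) = -3441597749042191/1563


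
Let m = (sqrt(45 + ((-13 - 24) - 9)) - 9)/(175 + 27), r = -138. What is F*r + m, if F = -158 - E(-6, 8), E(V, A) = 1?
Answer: 4432275/202 + I/202 ≈ 21942.0 + 0.0049505*I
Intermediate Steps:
F = -159 (F = -158 - 1*1 = -158 - 1 = -159)
m = -9/202 + I/202 (m = (sqrt(45 + (-37 - 9)) - 9)/202 = (sqrt(45 - 46) - 9)*(1/202) = (sqrt(-1) - 9)*(1/202) = (I - 9)*(1/202) = (-9 + I)*(1/202) = -9/202 + I/202 ≈ -0.044554 + 0.0049505*I)
F*r + m = -159*(-138) + (-9/202 + I/202) = 21942 + (-9/202 + I/202) = 4432275/202 + I/202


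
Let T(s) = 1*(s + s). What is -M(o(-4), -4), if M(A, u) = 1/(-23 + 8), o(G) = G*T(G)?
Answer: 1/15 ≈ 0.066667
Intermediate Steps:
T(s) = 2*s (T(s) = 1*(2*s) = 2*s)
o(G) = 2*G**2 (o(G) = G*(2*G) = 2*G**2)
M(A, u) = -1/15 (M(A, u) = 1/(-15) = -1/15)
-M(o(-4), -4) = -1*(-1/15) = 1/15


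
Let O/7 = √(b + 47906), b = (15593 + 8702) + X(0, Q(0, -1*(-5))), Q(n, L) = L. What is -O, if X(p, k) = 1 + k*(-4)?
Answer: -7*√72182 ≈ -1880.7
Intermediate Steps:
X(p, k) = 1 - 4*k
b = 24276 (b = (15593 + 8702) + (1 - (-4)*(-5)) = 24295 + (1 - 4*5) = 24295 + (1 - 20) = 24295 - 19 = 24276)
O = 7*√72182 (O = 7*√(24276 + 47906) = 7*√72182 ≈ 1880.7)
-O = -7*√72182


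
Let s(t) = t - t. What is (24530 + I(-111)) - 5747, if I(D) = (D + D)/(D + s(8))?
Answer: 18785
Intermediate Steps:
s(t) = 0
I(D) = 2 (I(D) = (D + D)/(D + 0) = (2*D)/D = 2)
(24530 + I(-111)) - 5747 = (24530 + 2) - 5747 = 24532 - 5747 = 18785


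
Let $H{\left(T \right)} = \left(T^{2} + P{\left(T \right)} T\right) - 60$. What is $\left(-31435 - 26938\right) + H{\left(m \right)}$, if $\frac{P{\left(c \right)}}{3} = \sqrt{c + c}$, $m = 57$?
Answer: $-55184 + 171 \sqrt{114} \approx -53358.0$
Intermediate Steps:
$P{\left(c \right)} = 3 \sqrt{2} \sqrt{c}$ ($P{\left(c \right)} = 3 \sqrt{c + c} = 3 \sqrt{2 c} = 3 \sqrt{2} \sqrt{c}$)
$H{\left(T \right)} = -60 + T^{2} + 3 \sqrt{2} T^{\frac{3}{2}}$ ($H{\left(T \right)} = \left(T^{2} + 3 \sqrt{2} \sqrt{T} T\right) - 60 = \left(T^{2} + 3 \sqrt{2} T^{\frac{3}{2}}\right) - 60 = -60 + T^{2} + 3 \sqrt{2} T^{\frac{3}{2}}$)
$\left(-31435 - 26938\right) + H{\left(m \right)} = \left(-31435 - 26938\right) + \left(-60 + 57^{2} + 3 \sqrt{2} \cdot 57^{\frac{3}{2}}\right) = -58373 + \left(-60 + 3249 + 3 \sqrt{2} \cdot 57 \sqrt{57}\right) = -58373 + \left(-60 + 3249 + 171 \sqrt{114}\right) = -58373 + \left(3189 + 171 \sqrt{114}\right) = -55184 + 171 \sqrt{114}$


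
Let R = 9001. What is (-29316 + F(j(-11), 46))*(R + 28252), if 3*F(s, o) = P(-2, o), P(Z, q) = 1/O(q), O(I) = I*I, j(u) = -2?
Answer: -6932707564651/6348 ≈ -1.0921e+9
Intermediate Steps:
O(I) = I²
P(Z, q) = q⁻² (P(Z, q) = 1/(q²) = q⁻²)
F(s, o) = 1/(3*o²)
(-29316 + F(j(-11), 46))*(R + 28252) = (-29316 + (⅓)/46²)*(9001 + 28252) = (-29316 + (⅓)*(1/2116))*37253 = (-29316 + 1/6348)*37253 = -186097967/6348*37253 = -6932707564651/6348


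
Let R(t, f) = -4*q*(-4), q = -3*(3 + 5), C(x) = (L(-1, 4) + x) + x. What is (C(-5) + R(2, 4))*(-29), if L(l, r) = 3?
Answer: 11339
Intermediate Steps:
C(x) = 3 + 2*x (C(x) = (3 + x) + x = 3 + 2*x)
q = -24 (q = -3*8 = -24)
R(t, f) = -384 (R(t, f) = -4*(-24)*(-4) = 96*(-4) = -384)
(C(-5) + R(2, 4))*(-29) = ((3 + 2*(-5)) - 384)*(-29) = ((3 - 10) - 384)*(-29) = (-7 - 384)*(-29) = -391*(-29) = 11339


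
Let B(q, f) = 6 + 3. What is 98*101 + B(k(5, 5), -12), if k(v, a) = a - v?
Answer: 9907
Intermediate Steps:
B(q, f) = 9
98*101 + B(k(5, 5), -12) = 98*101 + 9 = 9898 + 9 = 9907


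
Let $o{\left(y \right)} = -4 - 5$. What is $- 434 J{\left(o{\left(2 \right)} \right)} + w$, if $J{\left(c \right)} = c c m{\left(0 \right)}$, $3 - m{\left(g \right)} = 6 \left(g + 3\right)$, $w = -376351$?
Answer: $150959$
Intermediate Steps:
$m{\left(g \right)} = -15 - 6 g$ ($m{\left(g \right)} = 3 - 6 \left(g + 3\right) = 3 - 6 \left(3 + g\right) = 3 - \left(18 + 6 g\right) = -15 - 6 g$)
$o{\left(y \right)} = -9$
$J{\left(c \right)} = - 15 c^{2}$ ($J{\left(c \right)} = c c \left(-15 - 0\right) = c^{2} \left(-15 + 0\right) = c^{2} \left(-15\right) = - 15 c^{2}$)
$- 434 J{\left(o{\left(2 \right)} \right)} + w = - 434 \left(- 15 \left(-9\right)^{2}\right) - 376351 = - 434 \left(\left(-15\right) 81\right) - 376351 = \left(-434\right) \left(-1215\right) - 376351 = 527310 - 376351 = 150959$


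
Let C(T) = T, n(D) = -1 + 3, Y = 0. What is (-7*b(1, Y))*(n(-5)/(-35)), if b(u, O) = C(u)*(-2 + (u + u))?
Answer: 0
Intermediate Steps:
n(D) = 2
b(u, O) = u*(-2 + 2*u) (b(u, O) = u*(-2 + (u + u)) = u*(-2 + 2*u))
(-7*b(1, Y))*(n(-5)/(-35)) = (-14*(-1 + 1))*(2/(-35)) = (-14*0)*(2*(-1/35)) = -7*0*(-2/35) = 0*(-2/35) = 0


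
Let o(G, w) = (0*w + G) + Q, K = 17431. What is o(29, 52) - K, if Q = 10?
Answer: -17392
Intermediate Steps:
o(G, w) = 10 + G (o(G, w) = (0*w + G) + 10 = (0 + G) + 10 = G + 10 = 10 + G)
o(29, 52) - K = (10 + 29) - 1*17431 = 39 - 17431 = -17392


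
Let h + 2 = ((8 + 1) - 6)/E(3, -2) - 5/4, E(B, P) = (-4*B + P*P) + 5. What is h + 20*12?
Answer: 943/4 ≈ 235.75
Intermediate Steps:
E(B, P) = 5 + P**2 - 4*B (E(B, P) = (-4*B + P**2) + 5 = (P**2 - 4*B) + 5 = 5 + P**2 - 4*B)
h = -17/4 (h = -2 + (((8 + 1) - 6)/(5 + (-2)**2 - 4*3) - 5/4) = -2 + ((9 - 6)/(5 + 4 - 12) - 5*1/4) = -2 + (3/(-3) - 5/4) = -2 + (3*(-1/3) - 5/4) = -2 + (-1 - 5/4) = -2 - 9/4 = -17/4 ≈ -4.2500)
h + 20*12 = -17/4 + 20*12 = -17/4 + 240 = 943/4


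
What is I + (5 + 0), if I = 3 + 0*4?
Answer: 8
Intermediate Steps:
I = 3 (I = 3 + 0 = 3)
I + (5 + 0) = 3 + (5 + 0) = 3 + 5 = 8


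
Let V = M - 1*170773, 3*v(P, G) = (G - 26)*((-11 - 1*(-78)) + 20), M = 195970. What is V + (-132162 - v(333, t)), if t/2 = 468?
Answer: -133355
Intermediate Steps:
t = 936 (t = 2*468 = 936)
v(P, G) = -754 + 29*G (v(P, G) = ((G - 26)*((-11 - 1*(-78)) + 20))/3 = ((-26 + G)*((-11 + 78) + 20))/3 = ((-26 + G)*(67 + 20))/3 = ((-26 + G)*87)/3 = (-2262 + 87*G)/3 = -754 + 29*G)
V = 25197 (V = 195970 - 1*170773 = 195970 - 170773 = 25197)
V + (-132162 - v(333, t)) = 25197 + (-132162 - (-754 + 29*936)) = 25197 + (-132162 - (-754 + 27144)) = 25197 + (-132162 - 1*26390) = 25197 + (-132162 - 26390) = 25197 - 158552 = -133355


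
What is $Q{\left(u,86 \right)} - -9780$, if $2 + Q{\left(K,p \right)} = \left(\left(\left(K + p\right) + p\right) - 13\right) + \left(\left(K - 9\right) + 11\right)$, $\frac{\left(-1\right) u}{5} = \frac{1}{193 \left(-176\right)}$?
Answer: $\frac{168803981}{16984} \approx 9939.0$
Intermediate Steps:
$u = \frac{5}{33968}$ ($u = - 5 \frac{1}{193 \left(-176\right)} = - 5 \cdot \frac{1}{193} \left(- \frac{1}{176}\right) = \left(-5\right) \left(- \frac{1}{33968}\right) = \frac{5}{33968} \approx 0.0001472$)
$Q{\left(K,p \right)} = -13 + 2 K + 2 p$ ($Q{\left(K,p \right)} = -2 - \left(11 - 2 K - 2 p\right) = -2 + \left(\left(-13 + K + 2 p\right) + \left(2 + K\right)\right) = -2 + \left(-11 + 2 K + 2 p\right) = -13 + 2 K + 2 p$)
$Q{\left(u,86 \right)} - -9780 = \left(-13 + 2 \cdot \frac{5}{33968} + 2 \cdot 86\right) - -9780 = \left(-13 + \frac{5}{16984} + 172\right) + 9780 = \frac{2700461}{16984} + 9780 = \frac{168803981}{16984}$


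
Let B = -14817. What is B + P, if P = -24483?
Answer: -39300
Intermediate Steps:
B + P = -14817 - 24483 = -39300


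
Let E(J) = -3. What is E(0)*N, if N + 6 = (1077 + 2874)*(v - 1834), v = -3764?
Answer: 66353112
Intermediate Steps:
N = -22117704 (N = -6 + (1077 + 2874)*(-3764 - 1834) = -6 + 3951*(-5598) = -6 - 22117698 = -22117704)
E(0)*N = -3*(-22117704) = 66353112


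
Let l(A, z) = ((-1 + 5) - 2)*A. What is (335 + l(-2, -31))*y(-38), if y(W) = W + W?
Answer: -25156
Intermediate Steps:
l(A, z) = 2*A (l(A, z) = (4 - 2)*A = 2*A)
y(W) = 2*W
(335 + l(-2, -31))*y(-38) = (335 + 2*(-2))*(2*(-38)) = (335 - 4)*(-76) = 331*(-76) = -25156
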